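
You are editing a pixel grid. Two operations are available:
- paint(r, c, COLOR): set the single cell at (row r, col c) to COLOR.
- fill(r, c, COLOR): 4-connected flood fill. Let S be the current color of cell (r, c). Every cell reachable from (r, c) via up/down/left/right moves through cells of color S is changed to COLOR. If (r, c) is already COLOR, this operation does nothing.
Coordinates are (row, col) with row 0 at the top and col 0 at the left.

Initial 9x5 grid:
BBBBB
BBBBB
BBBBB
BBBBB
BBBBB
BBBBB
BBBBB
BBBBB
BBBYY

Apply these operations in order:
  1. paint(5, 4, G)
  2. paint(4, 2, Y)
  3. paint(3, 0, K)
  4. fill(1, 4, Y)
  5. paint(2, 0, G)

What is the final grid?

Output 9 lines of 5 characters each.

After op 1 paint(5,4,G):
BBBBB
BBBBB
BBBBB
BBBBB
BBBBB
BBBBG
BBBBB
BBBBB
BBBYY
After op 2 paint(4,2,Y):
BBBBB
BBBBB
BBBBB
BBBBB
BBYBB
BBBBG
BBBBB
BBBBB
BBBYY
After op 3 paint(3,0,K):
BBBBB
BBBBB
BBBBB
KBBBB
BBYBB
BBBBG
BBBBB
BBBBB
BBBYY
After op 4 fill(1,4,Y) [40 cells changed]:
YYYYY
YYYYY
YYYYY
KYYYY
YYYYY
YYYYG
YYYYY
YYYYY
YYYYY
After op 5 paint(2,0,G):
YYYYY
YYYYY
GYYYY
KYYYY
YYYYY
YYYYG
YYYYY
YYYYY
YYYYY

Answer: YYYYY
YYYYY
GYYYY
KYYYY
YYYYY
YYYYG
YYYYY
YYYYY
YYYYY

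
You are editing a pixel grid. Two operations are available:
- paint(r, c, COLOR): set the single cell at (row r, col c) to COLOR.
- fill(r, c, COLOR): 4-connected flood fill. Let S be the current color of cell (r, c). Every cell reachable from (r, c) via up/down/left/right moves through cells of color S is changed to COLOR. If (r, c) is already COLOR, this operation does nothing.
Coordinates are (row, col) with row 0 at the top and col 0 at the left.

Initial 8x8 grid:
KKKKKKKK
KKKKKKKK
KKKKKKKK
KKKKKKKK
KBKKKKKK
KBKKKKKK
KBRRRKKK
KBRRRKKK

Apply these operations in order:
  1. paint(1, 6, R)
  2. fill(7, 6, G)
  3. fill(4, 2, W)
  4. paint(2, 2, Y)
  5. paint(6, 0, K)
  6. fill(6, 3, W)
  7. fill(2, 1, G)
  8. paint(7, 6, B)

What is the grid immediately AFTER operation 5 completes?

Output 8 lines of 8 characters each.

Answer: WWWWWWWW
WWWWWWRW
WWYWWWWW
WWWWWWWW
WBWWWWWW
WBWWWWWW
KBRRRWWW
WBRRRWWW

Derivation:
After op 1 paint(1,6,R):
KKKKKKKK
KKKKKKRK
KKKKKKKK
KKKKKKKK
KBKKKKKK
KBKKKKKK
KBRRRKKK
KBRRRKKK
After op 2 fill(7,6,G) [53 cells changed]:
GGGGGGGG
GGGGGGRG
GGGGGGGG
GGGGGGGG
GBGGGGGG
GBGGGGGG
GBRRRGGG
GBRRRGGG
After op 3 fill(4,2,W) [53 cells changed]:
WWWWWWWW
WWWWWWRW
WWWWWWWW
WWWWWWWW
WBWWWWWW
WBWWWWWW
WBRRRWWW
WBRRRWWW
After op 4 paint(2,2,Y):
WWWWWWWW
WWWWWWRW
WWYWWWWW
WWWWWWWW
WBWWWWWW
WBWWWWWW
WBRRRWWW
WBRRRWWW
After op 5 paint(6,0,K):
WWWWWWWW
WWWWWWRW
WWYWWWWW
WWWWWWWW
WBWWWWWW
WBWWWWWW
KBRRRWWW
WBRRRWWW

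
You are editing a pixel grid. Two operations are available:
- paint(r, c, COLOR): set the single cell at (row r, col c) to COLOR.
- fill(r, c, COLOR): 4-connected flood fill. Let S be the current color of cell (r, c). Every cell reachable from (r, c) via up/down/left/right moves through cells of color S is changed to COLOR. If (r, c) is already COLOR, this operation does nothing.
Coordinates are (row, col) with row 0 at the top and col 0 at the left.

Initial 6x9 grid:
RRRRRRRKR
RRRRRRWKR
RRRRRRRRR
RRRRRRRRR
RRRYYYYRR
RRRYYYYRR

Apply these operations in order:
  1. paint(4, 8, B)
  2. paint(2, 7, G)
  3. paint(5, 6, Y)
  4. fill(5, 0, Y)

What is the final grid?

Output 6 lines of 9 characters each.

Answer: YYYYYYYKY
YYYYYYWKY
YYYYYYYGY
YYYYYYYYY
YYYYYYYYB
YYYYYYYYY

Derivation:
After op 1 paint(4,8,B):
RRRRRRRKR
RRRRRRWKR
RRRRRRRRR
RRRRRRRRR
RRRYYYYRB
RRRYYYYRR
After op 2 paint(2,7,G):
RRRRRRRKR
RRRRRRWKR
RRRRRRRGR
RRRRRRRRR
RRRYYYYRB
RRRYYYYRR
After op 3 paint(5,6,Y):
RRRRRRRKR
RRRRRRWKR
RRRRRRRGR
RRRRRRRRR
RRRYYYYRB
RRRYYYYRR
After op 4 fill(5,0,Y) [41 cells changed]:
YYYYYYYKY
YYYYYYWKY
YYYYYYYGY
YYYYYYYYY
YYYYYYYYB
YYYYYYYYY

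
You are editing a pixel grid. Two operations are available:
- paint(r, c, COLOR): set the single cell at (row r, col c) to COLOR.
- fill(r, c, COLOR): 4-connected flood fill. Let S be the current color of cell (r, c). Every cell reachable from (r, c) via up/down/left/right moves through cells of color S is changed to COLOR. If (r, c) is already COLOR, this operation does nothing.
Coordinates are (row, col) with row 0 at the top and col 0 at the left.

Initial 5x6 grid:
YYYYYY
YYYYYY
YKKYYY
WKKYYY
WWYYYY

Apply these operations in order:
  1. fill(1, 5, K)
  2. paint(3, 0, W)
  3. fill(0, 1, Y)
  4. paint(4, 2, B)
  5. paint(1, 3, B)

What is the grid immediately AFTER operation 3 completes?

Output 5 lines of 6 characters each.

Answer: YYYYYY
YYYYYY
YYYYYY
WYYYYY
WWYYYY

Derivation:
After op 1 fill(1,5,K) [23 cells changed]:
KKKKKK
KKKKKK
KKKKKK
WKKKKK
WWKKKK
After op 2 paint(3,0,W):
KKKKKK
KKKKKK
KKKKKK
WKKKKK
WWKKKK
After op 3 fill(0,1,Y) [27 cells changed]:
YYYYYY
YYYYYY
YYYYYY
WYYYYY
WWYYYY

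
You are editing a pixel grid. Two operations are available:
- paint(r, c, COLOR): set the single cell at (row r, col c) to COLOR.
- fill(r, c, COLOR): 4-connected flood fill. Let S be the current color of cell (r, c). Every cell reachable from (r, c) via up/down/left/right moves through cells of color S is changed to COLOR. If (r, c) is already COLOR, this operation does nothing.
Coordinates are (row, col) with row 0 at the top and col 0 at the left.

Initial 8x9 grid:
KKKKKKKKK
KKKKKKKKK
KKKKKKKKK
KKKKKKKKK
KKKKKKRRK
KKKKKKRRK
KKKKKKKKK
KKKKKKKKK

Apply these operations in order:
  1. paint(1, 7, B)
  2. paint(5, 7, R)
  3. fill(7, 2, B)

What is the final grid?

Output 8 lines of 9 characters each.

Answer: BBBBBBBBB
BBBBBBBBB
BBBBBBBBB
BBBBBBBBB
BBBBBBRRB
BBBBBBRRB
BBBBBBBBB
BBBBBBBBB

Derivation:
After op 1 paint(1,7,B):
KKKKKKKKK
KKKKKKKBK
KKKKKKKKK
KKKKKKKKK
KKKKKKRRK
KKKKKKRRK
KKKKKKKKK
KKKKKKKKK
After op 2 paint(5,7,R):
KKKKKKKKK
KKKKKKKBK
KKKKKKKKK
KKKKKKKKK
KKKKKKRRK
KKKKKKRRK
KKKKKKKKK
KKKKKKKKK
After op 3 fill(7,2,B) [67 cells changed]:
BBBBBBBBB
BBBBBBBBB
BBBBBBBBB
BBBBBBBBB
BBBBBBRRB
BBBBBBRRB
BBBBBBBBB
BBBBBBBBB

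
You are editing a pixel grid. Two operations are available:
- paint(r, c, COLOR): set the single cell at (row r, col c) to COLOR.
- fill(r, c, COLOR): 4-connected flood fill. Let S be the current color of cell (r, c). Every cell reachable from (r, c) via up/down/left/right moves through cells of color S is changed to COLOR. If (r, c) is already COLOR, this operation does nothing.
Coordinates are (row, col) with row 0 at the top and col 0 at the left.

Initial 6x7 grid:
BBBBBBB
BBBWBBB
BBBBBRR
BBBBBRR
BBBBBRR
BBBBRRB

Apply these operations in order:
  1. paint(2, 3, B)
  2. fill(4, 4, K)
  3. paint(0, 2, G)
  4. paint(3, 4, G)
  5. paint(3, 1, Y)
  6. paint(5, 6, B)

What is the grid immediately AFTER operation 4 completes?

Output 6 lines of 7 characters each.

After op 1 paint(2,3,B):
BBBBBBB
BBBWBBB
BBBBBRR
BBBBBRR
BBBBBRR
BBBBRRB
After op 2 fill(4,4,K) [32 cells changed]:
KKKKKKK
KKKWKKK
KKKKKRR
KKKKKRR
KKKKKRR
KKKKRRB
After op 3 paint(0,2,G):
KKGKKKK
KKKWKKK
KKKKKRR
KKKKKRR
KKKKKRR
KKKKRRB
After op 4 paint(3,4,G):
KKGKKKK
KKKWKKK
KKKKKRR
KKKKGRR
KKKKKRR
KKKKRRB

Answer: KKGKKKK
KKKWKKK
KKKKKRR
KKKKGRR
KKKKKRR
KKKKRRB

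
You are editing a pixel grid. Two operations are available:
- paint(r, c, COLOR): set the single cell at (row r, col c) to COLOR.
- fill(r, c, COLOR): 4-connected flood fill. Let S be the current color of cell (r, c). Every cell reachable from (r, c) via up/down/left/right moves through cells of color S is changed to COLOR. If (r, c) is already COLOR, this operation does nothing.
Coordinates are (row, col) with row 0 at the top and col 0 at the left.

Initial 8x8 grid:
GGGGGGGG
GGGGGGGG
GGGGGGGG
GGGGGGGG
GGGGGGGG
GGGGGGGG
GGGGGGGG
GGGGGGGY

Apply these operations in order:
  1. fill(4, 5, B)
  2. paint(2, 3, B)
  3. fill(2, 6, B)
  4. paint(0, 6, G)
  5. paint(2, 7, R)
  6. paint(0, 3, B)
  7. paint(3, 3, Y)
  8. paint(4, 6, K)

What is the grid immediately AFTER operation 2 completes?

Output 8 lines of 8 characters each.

Answer: BBBBBBBB
BBBBBBBB
BBBBBBBB
BBBBBBBB
BBBBBBBB
BBBBBBBB
BBBBBBBB
BBBBBBBY

Derivation:
After op 1 fill(4,5,B) [63 cells changed]:
BBBBBBBB
BBBBBBBB
BBBBBBBB
BBBBBBBB
BBBBBBBB
BBBBBBBB
BBBBBBBB
BBBBBBBY
After op 2 paint(2,3,B):
BBBBBBBB
BBBBBBBB
BBBBBBBB
BBBBBBBB
BBBBBBBB
BBBBBBBB
BBBBBBBB
BBBBBBBY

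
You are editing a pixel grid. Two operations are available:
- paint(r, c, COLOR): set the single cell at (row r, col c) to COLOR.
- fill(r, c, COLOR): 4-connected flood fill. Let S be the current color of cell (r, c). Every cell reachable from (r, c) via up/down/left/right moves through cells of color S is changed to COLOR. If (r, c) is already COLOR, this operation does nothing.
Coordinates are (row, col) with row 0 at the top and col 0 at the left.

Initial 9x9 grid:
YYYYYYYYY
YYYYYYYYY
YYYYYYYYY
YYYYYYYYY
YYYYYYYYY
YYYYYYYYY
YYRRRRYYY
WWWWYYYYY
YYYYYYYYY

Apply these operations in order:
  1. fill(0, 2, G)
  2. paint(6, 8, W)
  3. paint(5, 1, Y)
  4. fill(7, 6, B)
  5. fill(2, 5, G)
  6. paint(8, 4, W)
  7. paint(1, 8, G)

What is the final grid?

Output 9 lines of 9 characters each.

After op 1 fill(0,2,G) [73 cells changed]:
GGGGGGGGG
GGGGGGGGG
GGGGGGGGG
GGGGGGGGG
GGGGGGGGG
GGGGGGGGG
GGRRRRGGG
WWWWGGGGG
GGGGGGGGG
After op 2 paint(6,8,W):
GGGGGGGGG
GGGGGGGGG
GGGGGGGGG
GGGGGGGGG
GGGGGGGGG
GGGGGGGGG
GGRRRRGGW
WWWWGGGGG
GGGGGGGGG
After op 3 paint(5,1,Y):
GGGGGGGGG
GGGGGGGGG
GGGGGGGGG
GGGGGGGGG
GGGGGGGGG
GYGGGGGGG
GGRRRRGGW
WWWWGGGGG
GGGGGGGGG
After op 4 fill(7,6,B) [71 cells changed]:
BBBBBBBBB
BBBBBBBBB
BBBBBBBBB
BBBBBBBBB
BBBBBBBBB
BYBBBBBBB
BBRRRRBBW
WWWWBBBBB
BBBBBBBBB
After op 5 fill(2,5,G) [71 cells changed]:
GGGGGGGGG
GGGGGGGGG
GGGGGGGGG
GGGGGGGGG
GGGGGGGGG
GYGGGGGGG
GGRRRRGGW
WWWWGGGGG
GGGGGGGGG
After op 6 paint(8,4,W):
GGGGGGGGG
GGGGGGGGG
GGGGGGGGG
GGGGGGGGG
GGGGGGGGG
GYGGGGGGG
GGRRRRGGW
WWWWGGGGG
GGGGWGGGG
After op 7 paint(1,8,G):
GGGGGGGGG
GGGGGGGGG
GGGGGGGGG
GGGGGGGGG
GGGGGGGGG
GYGGGGGGG
GGRRRRGGW
WWWWGGGGG
GGGGWGGGG

Answer: GGGGGGGGG
GGGGGGGGG
GGGGGGGGG
GGGGGGGGG
GGGGGGGGG
GYGGGGGGG
GGRRRRGGW
WWWWGGGGG
GGGGWGGGG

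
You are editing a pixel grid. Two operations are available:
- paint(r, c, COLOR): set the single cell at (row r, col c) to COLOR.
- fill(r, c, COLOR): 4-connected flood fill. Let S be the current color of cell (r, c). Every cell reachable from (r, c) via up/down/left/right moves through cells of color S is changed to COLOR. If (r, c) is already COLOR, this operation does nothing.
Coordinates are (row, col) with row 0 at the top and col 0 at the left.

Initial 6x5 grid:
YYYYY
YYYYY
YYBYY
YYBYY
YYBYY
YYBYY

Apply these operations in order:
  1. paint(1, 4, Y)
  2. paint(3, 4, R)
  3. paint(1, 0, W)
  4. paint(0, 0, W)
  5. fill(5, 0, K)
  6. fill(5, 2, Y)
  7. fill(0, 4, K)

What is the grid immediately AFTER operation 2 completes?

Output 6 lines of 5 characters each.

Answer: YYYYY
YYYYY
YYBYY
YYBYR
YYBYY
YYBYY

Derivation:
After op 1 paint(1,4,Y):
YYYYY
YYYYY
YYBYY
YYBYY
YYBYY
YYBYY
After op 2 paint(3,4,R):
YYYYY
YYYYY
YYBYY
YYBYR
YYBYY
YYBYY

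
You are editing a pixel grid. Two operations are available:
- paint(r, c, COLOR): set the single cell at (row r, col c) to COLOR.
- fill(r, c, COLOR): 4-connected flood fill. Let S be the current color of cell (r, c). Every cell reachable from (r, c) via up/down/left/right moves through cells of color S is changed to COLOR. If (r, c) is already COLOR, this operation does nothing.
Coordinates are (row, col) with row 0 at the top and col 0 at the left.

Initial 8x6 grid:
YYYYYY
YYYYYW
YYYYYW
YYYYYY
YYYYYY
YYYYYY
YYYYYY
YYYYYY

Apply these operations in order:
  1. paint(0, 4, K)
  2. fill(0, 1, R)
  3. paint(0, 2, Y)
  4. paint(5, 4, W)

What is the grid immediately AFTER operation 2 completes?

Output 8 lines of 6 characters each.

After op 1 paint(0,4,K):
YYYYKY
YYYYYW
YYYYYW
YYYYYY
YYYYYY
YYYYYY
YYYYYY
YYYYYY
After op 2 fill(0,1,R) [44 cells changed]:
RRRRKY
RRRRRW
RRRRRW
RRRRRR
RRRRRR
RRRRRR
RRRRRR
RRRRRR

Answer: RRRRKY
RRRRRW
RRRRRW
RRRRRR
RRRRRR
RRRRRR
RRRRRR
RRRRRR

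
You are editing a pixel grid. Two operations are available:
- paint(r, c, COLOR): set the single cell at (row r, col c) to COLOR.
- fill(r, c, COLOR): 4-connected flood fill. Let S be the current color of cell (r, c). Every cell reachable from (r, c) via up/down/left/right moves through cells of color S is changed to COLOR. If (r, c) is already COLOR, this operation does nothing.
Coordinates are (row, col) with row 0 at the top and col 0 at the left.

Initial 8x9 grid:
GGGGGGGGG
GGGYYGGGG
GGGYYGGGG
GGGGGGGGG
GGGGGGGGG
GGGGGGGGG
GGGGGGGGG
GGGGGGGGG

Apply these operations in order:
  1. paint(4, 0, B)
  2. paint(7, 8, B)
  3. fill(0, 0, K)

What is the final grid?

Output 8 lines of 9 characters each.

After op 1 paint(4,0,B):
GGGGGGGGG
GGGYYGGGG
GGGYYGGGG
GGGGGGGGG
BGGGGGGGG
GGGGGGGGG
GGGGGGGGG
GGGGGGGGG
After op 2 paint(7,8,B):
GGGGGGGGG
GGGYYGGGG
GGGYYGGGG
GGGGGGGGG
BGGGGGGGG
GGGGGGGGG
GGGGGGGGG
GGGGGGGGB
After op 3 fill(0,0,K) [66 cells changed]:
KKKKKKKKK
KKKYYKKKK
KKKYYKKKK
KKKKKKKKK
BKKKKKKKK
KKKKKKKKK
KKKKKKKKK
KKKKKKKKB

Answer: KKKKKKKKK
KKKYYKKKK
KKKYYKKKK
KKKKKKKKK
BKKKKKKKK
KKKKKKKKK
KKKKKKKKK
KKKKKKKKB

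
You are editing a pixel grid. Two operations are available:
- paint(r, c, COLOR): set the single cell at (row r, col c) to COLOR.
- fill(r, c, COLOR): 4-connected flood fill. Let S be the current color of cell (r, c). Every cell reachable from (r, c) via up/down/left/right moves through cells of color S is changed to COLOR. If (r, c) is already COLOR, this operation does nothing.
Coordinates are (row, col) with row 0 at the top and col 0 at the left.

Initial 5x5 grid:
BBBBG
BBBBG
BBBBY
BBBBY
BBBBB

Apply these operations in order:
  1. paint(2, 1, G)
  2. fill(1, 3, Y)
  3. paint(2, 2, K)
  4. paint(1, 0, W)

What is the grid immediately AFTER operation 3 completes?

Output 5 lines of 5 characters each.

After op 1 paint(2,1,G):
BBBBG
BBBBG
BGBBY
BBBBY
BBBBB
After op 2 fill(1,3,Y) [20 cells changed]:
YYYYG
YYYYG
YGYYY
YYYYY
YYYYY
After op 3 paint(2,2,K):
YYYYG
YYYYG
YGKYY
YYYYY
YYYYY

Answer: YYYYG
YYYYG
YGKYY
YYYYY
YYYYY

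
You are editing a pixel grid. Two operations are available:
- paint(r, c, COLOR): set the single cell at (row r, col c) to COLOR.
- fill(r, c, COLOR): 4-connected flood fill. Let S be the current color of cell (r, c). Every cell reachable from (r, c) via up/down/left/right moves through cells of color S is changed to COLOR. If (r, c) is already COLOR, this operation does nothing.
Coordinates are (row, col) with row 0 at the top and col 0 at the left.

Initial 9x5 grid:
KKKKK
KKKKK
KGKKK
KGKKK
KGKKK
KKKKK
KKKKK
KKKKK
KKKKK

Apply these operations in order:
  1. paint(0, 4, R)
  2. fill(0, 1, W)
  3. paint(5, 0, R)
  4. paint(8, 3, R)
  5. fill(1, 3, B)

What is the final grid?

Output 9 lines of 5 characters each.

After op 1 paint(0,4,R):
KKKKR
KKKKK
KGKKK
KGKKK
KGKKK
KKKKK
KKKKK
KKKKK
KKKKK
After op 2 fill(0,1,W) [41 cells changed]:
WWWWR
WWWWW
WGWWW
WGWWW
WGWWW
WWWWW
WWWWW
WWWWW
WWWWW
After op 3 paint(5,0,R):
WWWWR
WWWWW
WGWWW
WGWWW
WGWWW
RWWWW
WWWWW
WWWWW
WWWWW
After op 4 paint(8,3,R):
WWWWR
WWWWW
WGWWW
WGWWW
WGWWW
RWWWW
WWWWW
WWWWW
WWWRW
After op 5 fill(1,3,B) [39 cells changed]:
BBBBR
BBBBB
BGBBB
BGBBB
BGBBB
RBBBB
BBBBB
BBBBB
BBBRB

Answer: BBBBR
BBBBB
BGBBB
BGBBB
BGBBB
RBBBB
BBBBB
BBBBB
BBBRB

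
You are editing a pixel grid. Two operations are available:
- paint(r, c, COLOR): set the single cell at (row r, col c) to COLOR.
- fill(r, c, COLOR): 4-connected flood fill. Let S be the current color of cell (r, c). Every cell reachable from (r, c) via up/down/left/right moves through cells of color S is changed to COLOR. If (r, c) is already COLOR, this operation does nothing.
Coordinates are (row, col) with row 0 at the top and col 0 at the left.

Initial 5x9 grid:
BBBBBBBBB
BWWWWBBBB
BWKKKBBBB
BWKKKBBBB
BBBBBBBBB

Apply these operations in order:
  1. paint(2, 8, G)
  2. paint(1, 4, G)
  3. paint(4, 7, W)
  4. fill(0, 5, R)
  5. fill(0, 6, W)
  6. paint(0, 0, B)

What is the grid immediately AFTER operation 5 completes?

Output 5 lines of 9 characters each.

Answer: WWWWWWWWW
WWWWGWWWW
WWKKKWWWG
WWKKKWWWW
WWWWWWWWW

Derivation:
After op 1 paint(2,8,G):
BBBBBBBBB
BWWWWBBBB
BWKKKBBBG
BWKKKBBBB
BBBBBBBBB
After op 2 paint(1,4,G):
BBBBBBBBB
BWWWGBBBB
BWKKKBBBG
BWKKKBBBB
BBBBBBBBB
After op 3 paint(4,7,W):
BBBBBBBBB
BWWWGBBBB
BWKKKBBBG
BWKKKBBBB
BBBBBBBWB
After op 4 fill(0,5,R) [31 cells changed]:
RRRRRRRRR
RWWWGRRRR
RWKKKRRRG
RWKKKRRRR
RRRRRRRWR
After op 5 fill(0,6,W) [31 cells changed]:
WWWWWWWWW
WWWWGWWWW
WWKKKWWWG
WWKKKWWWW
WWWWWWWWW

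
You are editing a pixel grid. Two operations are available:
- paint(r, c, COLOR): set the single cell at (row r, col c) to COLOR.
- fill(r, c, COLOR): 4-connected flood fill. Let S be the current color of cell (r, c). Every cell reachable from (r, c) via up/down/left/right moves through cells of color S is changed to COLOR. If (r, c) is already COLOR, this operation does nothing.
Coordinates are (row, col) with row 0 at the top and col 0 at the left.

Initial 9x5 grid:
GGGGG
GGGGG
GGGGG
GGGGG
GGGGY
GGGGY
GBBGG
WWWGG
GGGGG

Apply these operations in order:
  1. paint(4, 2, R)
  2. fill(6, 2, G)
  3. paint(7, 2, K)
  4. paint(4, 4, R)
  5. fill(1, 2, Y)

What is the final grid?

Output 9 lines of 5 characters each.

Answer: YYYYY
YYYYY
YYYYY
YYYYY
YYRYR
YYYYY
YYYYY
WWKYY
YYYYY

Derivation:
After op 1 paint(4,2,R):
GGGGG
GGGGG
GGGGG
GGGGG
GGRGY
GGGGY
GBBGG
WWWGG
GGGGG
After op 2 fill(6,2,G) [2 cells changed]:
GGGGG
GGGGG
GGGGG
GGGGG
GGRGY
GGGGY
GGGGG
WWWGG
GGGGG
After op 3 paint(7,2,K):
GGGGG
GGGGG
GGGGG
GGGGG
GGRGY
GGGGY
GGGGG
WWKGG
GGGGG
After op 4 paint(4,4,R):
GGGGG
GGGGG
GGGGG
GGGGG
GGRGR
GGGGY
GGGGG
WWKGG
GGGGG
After op 5 fill(1,2,Y) [39 cells changed]:
YYYYY
YYYYY
YYYYY
YYYYY
YYRYR
YYYYY
YYYYY
WWKYY
YYYYY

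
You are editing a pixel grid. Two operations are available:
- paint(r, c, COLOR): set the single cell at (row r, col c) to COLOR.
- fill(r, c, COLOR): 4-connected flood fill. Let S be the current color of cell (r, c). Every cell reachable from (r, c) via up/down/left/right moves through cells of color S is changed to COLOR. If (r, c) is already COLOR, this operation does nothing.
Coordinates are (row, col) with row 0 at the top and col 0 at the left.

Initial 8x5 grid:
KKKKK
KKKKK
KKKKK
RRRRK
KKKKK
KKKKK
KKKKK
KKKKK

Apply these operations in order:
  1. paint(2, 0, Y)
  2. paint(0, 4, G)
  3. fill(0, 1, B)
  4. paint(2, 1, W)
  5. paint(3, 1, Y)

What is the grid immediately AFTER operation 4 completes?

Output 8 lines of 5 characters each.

Answer: BBBBG
BBBBB
YWBBB
RRRRB
BBBBB
BBBBB
BBBBB
BBBBB

Derivation:
After op 1 paint(2,0,Y):
KKKKK
KKKKK
YKKKK
RRRRK
KKKKK
KKKKK
KKKKK
KKKKK
After op 2 paint(0,4,G):
KKKKG
KKKKK
YKKKK
RRRRK
KKKKK
KKKKK
KKKKK
KKKKK
After op 3 fill(0,1,B) [34 cells changed]:
BBBBG
BBBBB
YBBBB
RRRRB
BBBBB
BBBBB
BBBBB
BBBBB
After op 4 paint(2,1,W):
BBBBG
BBBBB
YWBBB
RRRRB
BBBBB
BBBBB
BBBBB
BBBBB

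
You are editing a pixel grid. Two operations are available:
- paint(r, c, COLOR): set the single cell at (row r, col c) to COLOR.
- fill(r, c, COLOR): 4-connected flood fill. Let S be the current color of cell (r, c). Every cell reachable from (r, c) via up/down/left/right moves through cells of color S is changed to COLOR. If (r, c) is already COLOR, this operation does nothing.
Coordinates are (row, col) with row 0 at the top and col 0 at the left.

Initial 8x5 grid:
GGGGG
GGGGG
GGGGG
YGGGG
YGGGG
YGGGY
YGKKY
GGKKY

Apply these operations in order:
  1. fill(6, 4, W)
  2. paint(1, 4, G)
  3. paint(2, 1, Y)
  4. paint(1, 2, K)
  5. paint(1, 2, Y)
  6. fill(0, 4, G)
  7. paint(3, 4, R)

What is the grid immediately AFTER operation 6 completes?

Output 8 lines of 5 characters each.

Answer: GGGGG
GGYGG
GYGGG
YGGGG
YGGGG
YGGGW
YGKKW
GGKKW

Derivation:
After op 1 fill(6,4,W) [3 cells changed]:
GGGGG
GGGGG
GGGGG
YGGGG
YGGGG
YGGGW
YGKKW
GGKKW
After op 2 paint(1,4,G):
GGGGG
GGGGG
GGGGG
YGGGG
YGGGG
YGGGW
YGKKW
GGKKW
After op 3 paint(2,1,Y):
GGGGG
GGGGG
GYGGG
YGGGG
YGGGG
YGGGW
YGKKW
GGKKW
After op 4 paint(1,2,K):
GGGGG
GGKGG
GYGGG
YGGGG
YGGGG
YGGGW
YGKKW
GGKKW
After op 5 paint(1,2,Y):
GGGGG
GGYGG
GYGGG
YGGGG
YGGGG
YGGGW
YGKKW
GGKKW
After op 6 fill(0,4,G) [0 cells changed]:
GGGGG
GGYGG
GYGGG
YGGGG
YGGGG
YGGGW
YGKKW
GGKKW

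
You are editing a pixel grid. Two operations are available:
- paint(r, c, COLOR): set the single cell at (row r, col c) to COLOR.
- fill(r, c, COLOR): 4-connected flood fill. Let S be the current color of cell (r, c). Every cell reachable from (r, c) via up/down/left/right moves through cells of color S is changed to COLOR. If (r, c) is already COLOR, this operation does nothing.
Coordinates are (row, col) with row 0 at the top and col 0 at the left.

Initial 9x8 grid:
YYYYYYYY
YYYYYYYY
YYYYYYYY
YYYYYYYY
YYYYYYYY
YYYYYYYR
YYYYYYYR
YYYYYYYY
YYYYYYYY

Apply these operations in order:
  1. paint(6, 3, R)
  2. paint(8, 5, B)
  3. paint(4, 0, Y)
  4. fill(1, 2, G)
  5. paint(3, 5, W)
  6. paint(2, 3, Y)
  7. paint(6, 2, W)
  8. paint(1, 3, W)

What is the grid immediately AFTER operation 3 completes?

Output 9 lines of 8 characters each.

Answer: YYYYYYYY
YYYYYYYY
YYYYYYYY
YYYYYYYY
YYYYYYYY
YYYYYYYR
YYYRYYYR
YYYYYYYY
YYYYYBYY

Derivation:
After op 1 paint(6,3,R):
YYYYYYYY
YYYYYYYY
YYYYYYYY
YYYYYYYY
YYYYYYYY
YYYYYYYR
YYYRYYYR
YYYYYYYY
YYYYYYYY
After op 2 paint(8,5,B):
YYYYYYYY
YYYYYYYY
YYYYYYYY
YYYYYYYY
YYYYYYYY
YYYYYYYR
YYYRYYYR
YYYYYYYY
YYYYYBYY
After op 3 paint(4,0,Y):
YYYYYYYY
YYYYYYYY
YYYYYYYY
YYYYYYYY
YYYYYYYY
YYYYYYYR
YYYRYYYR
YYYYYYYY
YYYYYBYY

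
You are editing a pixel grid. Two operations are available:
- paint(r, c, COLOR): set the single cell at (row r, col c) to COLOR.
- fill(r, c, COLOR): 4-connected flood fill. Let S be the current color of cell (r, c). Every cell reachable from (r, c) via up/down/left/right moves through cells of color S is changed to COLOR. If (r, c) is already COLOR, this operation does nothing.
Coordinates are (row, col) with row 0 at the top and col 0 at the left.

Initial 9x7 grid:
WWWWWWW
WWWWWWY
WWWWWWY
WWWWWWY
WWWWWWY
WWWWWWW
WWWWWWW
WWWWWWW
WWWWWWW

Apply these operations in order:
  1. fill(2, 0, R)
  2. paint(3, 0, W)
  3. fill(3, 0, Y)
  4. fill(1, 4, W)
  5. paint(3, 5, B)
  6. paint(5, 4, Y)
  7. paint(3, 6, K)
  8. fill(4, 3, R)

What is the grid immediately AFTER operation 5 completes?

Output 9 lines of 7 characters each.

Answer: WWWWWWW
WWWWWWY
WWWWWWY
YWWWWBY
WWWWWWY
WWWWWWW
WWWWWWW
WWWWWWW
WWWWWWW

Derivation:
After op 1 fill(2,0,R) [59 cells changed]:
RRRRRRR
RRRRRRY
RRRRRRY
RRRRRRY
RRRRRRY
RRRRRRR
RRRRRRR
RRRRRRR
RRRRRRR
After op 2 paint(3,0,W):
RRRRRRR
RRRRRRY
RRRRRRY
WRRRRRY
RRRRRRY
RRRRRRR
RRRRRRR
RRRRRRR
RRRRRRR
After op 3 fill(3,0,Y) [1 cells changed]:
RRRRRRR
RRRRRRY
RRRRRRY
YRRRRRY
RRRRRRY
RRRRRRR
RRRRRRR
RRRRRRR
RRRRRRR
After op 4 fill(1,4,W) [58 cells changed]:
WWWWWWW
WWWWWWY
WWWWWWY
YWWWWWY
WWWWWWY
WWWWWWW
WWWWWWW
WWWWWWW
WWWWWWW
After op 5 paint(3,5,B):
WWWWWWW
WWWWWWY
WWWWWWY
YWWWWBY
WWWWWWY
WWWWWWW
WWWWWWW
WWWWWWW
WWWWWWW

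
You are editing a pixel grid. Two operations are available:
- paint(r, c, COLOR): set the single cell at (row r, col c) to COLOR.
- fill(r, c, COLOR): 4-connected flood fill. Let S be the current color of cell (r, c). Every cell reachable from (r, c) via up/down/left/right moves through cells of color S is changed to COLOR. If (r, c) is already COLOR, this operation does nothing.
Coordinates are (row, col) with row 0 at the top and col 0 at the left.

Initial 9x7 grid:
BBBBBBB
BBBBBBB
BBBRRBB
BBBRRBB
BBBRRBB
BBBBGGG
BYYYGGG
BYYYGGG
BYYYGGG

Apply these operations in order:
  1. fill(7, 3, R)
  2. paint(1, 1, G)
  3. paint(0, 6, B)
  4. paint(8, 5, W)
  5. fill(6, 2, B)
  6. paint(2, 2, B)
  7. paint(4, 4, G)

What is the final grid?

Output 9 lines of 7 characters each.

Answer: BBBBBBB
BGBBBBB
BBBRRBB
BBBRRBB
BBBRGBB
BBBBGGG
BBBBGGG
BBBBGGG
BBBBGWG

Derivation:
After op 1 fill(7,3,R) [9 cells changed]:
BBBBBBB
BBBBBBB
BBBRRBB
BBBRRBB
BBBRRBB
BBBBGGG
BRRRGGG
BRRRGGG
BRRRGGG
After op 2 paint(1,1,G):
BBBBBBB
BGBBBBB
BBBRRBB
BBBRRBB
BBBRRBB
BBBBGGG
BRRRGGG
BRRRGGG
BRRRGGG
After op 3 paint(0,6,B):
BBBBBBB
BGBBBBB
BBBRRBB
BBBRRBB
BBBRRBB
BBBBGGG
BRRRGGG
BRRRGGG
BRRRGGG
After op 4 paint(8,5,W):
BBBBBBB
BGBBBBB
BBBRRBB
BBBRRBB
BBBRRBB
BBBBGGG
BRRRGGG
BRRRGGG
BRRRGWG
After op 5 fill(6,2,B) [9 cells changed]:
BBBBBBB
BGBBBBB
BBBRRBB
BBBRRBB
BBBRRBB
BBBBGGG
BBBBGGG
BBBBGGG
BBBBGWG
After op 6 paint(2,2,B):
BBBBBBB
BGBBBBB
BBBRRBB
BBBRRBB
BBBRRBB
BBBBGGG
BBBBGGG
BBBBGGG
BBBBGWG
After op 7 paint(4,4,G):
BBBBBBB
BGBBBBB
BBBRRBB
BBBRRBB
BBBRGBB
BBBBGGG
BBBBGGG
BBBBGGG
BBBBGWG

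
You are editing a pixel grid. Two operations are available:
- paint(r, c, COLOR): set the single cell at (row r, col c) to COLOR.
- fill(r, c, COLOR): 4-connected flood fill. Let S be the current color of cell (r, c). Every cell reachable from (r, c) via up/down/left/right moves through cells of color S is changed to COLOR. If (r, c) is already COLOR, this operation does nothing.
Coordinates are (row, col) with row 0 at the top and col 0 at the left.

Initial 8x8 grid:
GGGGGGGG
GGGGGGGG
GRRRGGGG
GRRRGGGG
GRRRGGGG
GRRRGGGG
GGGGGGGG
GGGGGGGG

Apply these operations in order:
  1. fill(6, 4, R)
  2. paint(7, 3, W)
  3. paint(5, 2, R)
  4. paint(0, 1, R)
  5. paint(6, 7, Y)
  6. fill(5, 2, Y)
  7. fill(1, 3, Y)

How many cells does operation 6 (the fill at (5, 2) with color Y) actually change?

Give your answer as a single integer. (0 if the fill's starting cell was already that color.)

Answer: 62

Derivation:
After op 1 fill(6,4,R) [52 cells changed]:
RRRRRRRR
RRRRRRRR
RRRRRRRR
RRRRRRRR
RRRRRRRR
RRRRRRRR
RRRRRRRR
RRRRRRRR
After op 2 paint(7,3,W):
RRRRRRRR
RRRRRRRR
RRRRRRRR
RRRRRRRR
RRRRRRRR
RRRRRRRR
RRRRRRRR
RRRWRRRR
After op 3 paint(5,2,R):
RRRRRRRR
RRRRRRRR
RRRRRRRR
RRRRRRRR
RRRRRRRR
RRRRRRRR
RRRRRRRR
RRRWRRRR
After op 4 paint(0,1,R):
RRRRRRRR
RRRRRRRR
RRRRRRRR
RRRRRRRR
RRRRRRRR
RRRRRRRR
RRRRRRRR
RRRWRRRR
After op 5 paint(6,7,Y):
RRRRRRRR
RRRRRRRR
RRRRRRRR
RRRRRRRR
RRRRRRRR
RRRRRRRR
RRRRRRRY
RRRWRRRR
After op 6 fill(5,2,Y) [62 cells changed]:
YYYYYYYY
YYYYYYYY
YYYYYYYY
YYYYYYYY
YYYYYYYY
YYYYYYYY
YYYYYYYY
YYYWYYYY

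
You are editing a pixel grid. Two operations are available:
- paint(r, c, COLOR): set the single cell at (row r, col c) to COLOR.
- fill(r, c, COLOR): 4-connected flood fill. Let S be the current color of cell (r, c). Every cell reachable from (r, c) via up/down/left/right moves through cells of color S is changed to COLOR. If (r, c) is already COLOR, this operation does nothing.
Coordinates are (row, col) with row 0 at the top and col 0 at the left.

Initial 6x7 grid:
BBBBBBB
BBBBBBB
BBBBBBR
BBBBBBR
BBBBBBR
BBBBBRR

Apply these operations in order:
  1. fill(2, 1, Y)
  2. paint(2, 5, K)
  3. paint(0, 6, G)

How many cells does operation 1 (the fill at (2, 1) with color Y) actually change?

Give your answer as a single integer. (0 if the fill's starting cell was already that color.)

Answer: 37

Derivation:
After op 1 fill(2,1,Y) [37 cells changed]:
YYYYYYY
YYYYYYY
YYYYYYR
YYYYYYR
YYYYYYR
YYYYYRR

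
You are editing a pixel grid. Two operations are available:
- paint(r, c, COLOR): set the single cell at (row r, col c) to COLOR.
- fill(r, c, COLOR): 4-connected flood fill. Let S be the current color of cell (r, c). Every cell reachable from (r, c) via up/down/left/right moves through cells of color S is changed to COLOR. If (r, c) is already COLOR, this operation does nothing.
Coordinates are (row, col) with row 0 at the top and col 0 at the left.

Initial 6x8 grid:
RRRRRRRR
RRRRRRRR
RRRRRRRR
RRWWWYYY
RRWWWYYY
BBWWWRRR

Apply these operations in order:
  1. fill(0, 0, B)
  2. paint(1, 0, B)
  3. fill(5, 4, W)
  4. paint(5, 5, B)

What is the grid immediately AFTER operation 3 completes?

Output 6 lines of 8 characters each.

Answer: BBBBBBBB
BBBBBBBB
BBBBBBBB
BBWWWYYY
BBWWWYYY
BBWWWRRR

Derivation:
After op 1 fill(0,0,B) [28 cells changed]:
BBBBBBBB
BBBBBBBB
BBBBBBBB
BBWWWYYY
BBWWWYYY
BBWWWRRR
After op 2 paint(1,0,B):
BBBBBBBB
BBBBBBBB
BBBBBBBB
BBWWWYYY
BBWWWYYY
BBWWWRRR
After op 3 fill(5,4,W) [0 cells changed]:
BBBBBBBB
BBBBBBBB
BBBBBBBB
BBWWWYYY
BBWWWYYY
BBWWWRRR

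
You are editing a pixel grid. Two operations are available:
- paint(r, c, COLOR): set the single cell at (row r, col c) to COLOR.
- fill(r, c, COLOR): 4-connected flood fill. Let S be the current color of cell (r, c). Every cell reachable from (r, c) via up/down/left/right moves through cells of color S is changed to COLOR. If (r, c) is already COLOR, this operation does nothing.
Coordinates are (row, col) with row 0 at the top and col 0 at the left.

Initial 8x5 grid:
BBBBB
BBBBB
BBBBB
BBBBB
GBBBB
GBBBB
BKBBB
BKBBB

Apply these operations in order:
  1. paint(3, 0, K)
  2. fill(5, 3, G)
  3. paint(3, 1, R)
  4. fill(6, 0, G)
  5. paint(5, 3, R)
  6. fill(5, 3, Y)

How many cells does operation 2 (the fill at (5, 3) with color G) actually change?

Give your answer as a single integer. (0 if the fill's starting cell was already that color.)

After op 1 paint(3,0,K):
BBBBB
BBBBB
BBBBB
KBBBB
GBBBB
GBBBB
BKBBB
BKBBB
After op 2 fill(5,3,G) [33 cells changed]:
GGGGG
GGGGG
GGGGG
KGGGG
GGGGG
GGGGG
BKGGG
BKGGG

Answer: 33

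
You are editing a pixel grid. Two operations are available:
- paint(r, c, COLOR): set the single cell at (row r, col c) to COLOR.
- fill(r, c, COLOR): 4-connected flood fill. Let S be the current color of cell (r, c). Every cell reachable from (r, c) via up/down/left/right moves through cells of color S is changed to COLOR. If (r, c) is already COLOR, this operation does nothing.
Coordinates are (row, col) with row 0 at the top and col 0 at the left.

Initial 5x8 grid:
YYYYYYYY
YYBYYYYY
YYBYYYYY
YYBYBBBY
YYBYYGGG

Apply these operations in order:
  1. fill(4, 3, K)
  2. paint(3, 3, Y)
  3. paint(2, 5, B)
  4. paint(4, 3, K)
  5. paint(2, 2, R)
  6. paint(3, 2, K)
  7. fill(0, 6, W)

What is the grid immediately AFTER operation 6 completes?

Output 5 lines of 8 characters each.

After op 1 fill(4,3,K) [30 cells changed]:
KKKKKKKK
KKBKKKKK
KKBKKKKK
KKBKBBBK
KKBKKGGG
After op 2 paint(3,3,Y):
KKKKKKKK
KKBKKKKK
KKBKKKKK
KKBYBBBK
KKBKKGGG
After op 3 paint(2,5,B):
KKKKKKKK
KKBKKKKK
KKBKKBKK
KKBYBBBK
KKBKKGGG
After op 4 paint(4,3,K):
KKKKKKKK
KKBKKKKK
KKBKKBKK
KKBYBBBK
KKBKKGGG
After op 5 paint(2,2,R):
KKKKKKKK
KKBKKKKK
KKRKKBKK
KKBYBBBK
KKBKKGGG
After op 6 paint(3,2,K):
KKKKKKKK
KKBKKKKK
KKRKKBKK
KKKYBBBK
KKBKKGGG

Answer: KKKKKKKK
KKBKKKKK
KKRKKBKK
KKKYBBBK
KKBKKGGG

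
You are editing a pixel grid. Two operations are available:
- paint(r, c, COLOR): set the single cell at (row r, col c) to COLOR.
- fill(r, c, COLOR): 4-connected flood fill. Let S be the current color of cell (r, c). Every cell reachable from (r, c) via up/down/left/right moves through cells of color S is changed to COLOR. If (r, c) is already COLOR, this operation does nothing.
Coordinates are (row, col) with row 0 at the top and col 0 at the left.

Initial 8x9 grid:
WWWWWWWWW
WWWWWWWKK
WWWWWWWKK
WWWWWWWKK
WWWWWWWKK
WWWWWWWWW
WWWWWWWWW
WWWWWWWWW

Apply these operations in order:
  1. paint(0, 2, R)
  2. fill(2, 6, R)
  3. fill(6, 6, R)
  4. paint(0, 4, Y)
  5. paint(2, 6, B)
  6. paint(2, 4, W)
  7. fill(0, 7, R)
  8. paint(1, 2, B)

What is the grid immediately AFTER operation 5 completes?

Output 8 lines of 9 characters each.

After op 1 paint(0,2,R):
WWRWWWWWW
WWWWWWWKK
WWWWWWWKK
WWWWWWWKK
WWWWWWWKK
WWWWWWWWW
WWWWWWWWW
WWWWWWWWW
After op 2 fill(2,6,R) [63 cells changed]:
RRRRRRRRR
RRRRRRRKK
RRRRRRRKK
RRRRRRRKK
RRRRRRRKK
RRRRRRRRR
RRRRRRRRR
RRRRRRRRR
After op 3 fill(6,6,R) [0 cells changed]:
RRRRRRRRR
RRRRRRRKK
RRRRRRRKK
RRRRRRRKK
RRRRRRRKK
RRRRRRRRR
RRRRRRRRR
RRRRRRRRR
After op 4 paint(0,4,Y):
RRRRYRRRR
RRRRRRRKK
RRRRRRRKK
RRRRRRRKK
RRRRRRRKK
RRRRRRRRR
RRRRRRRRR
RRRRRRRRR
After op 5 paint(2,6,B):
RRRRYRRRR
RRRRRRRKK
RRRRRRBKK
RRRRRRRKK
RRRRRRRKK
RRRRRRRRR
RRRRRRRRR
RRRRRRRRR

Answer: RRRRYRRRR
RRRRRRRKK
RRRRRRBKK
RRRRRRRKK
RRRRRRRKK
RRRRRRRRR
RRRRRRRRR
RRRRRRRRR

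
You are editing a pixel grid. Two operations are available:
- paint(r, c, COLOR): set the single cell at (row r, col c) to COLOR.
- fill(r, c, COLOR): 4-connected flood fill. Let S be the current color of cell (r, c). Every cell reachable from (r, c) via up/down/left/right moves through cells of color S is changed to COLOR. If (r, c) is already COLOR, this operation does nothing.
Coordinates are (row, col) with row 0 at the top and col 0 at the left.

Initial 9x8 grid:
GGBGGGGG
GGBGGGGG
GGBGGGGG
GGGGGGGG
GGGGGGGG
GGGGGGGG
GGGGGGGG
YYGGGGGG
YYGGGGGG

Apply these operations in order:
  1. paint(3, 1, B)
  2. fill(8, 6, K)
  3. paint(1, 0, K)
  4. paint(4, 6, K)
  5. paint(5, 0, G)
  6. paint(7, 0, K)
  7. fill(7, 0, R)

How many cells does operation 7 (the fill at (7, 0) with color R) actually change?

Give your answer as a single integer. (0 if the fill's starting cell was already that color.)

After op 1 paint(3,1,B):
GGBGGGGG
GGBGGGGG
GGBGGGGG
GBGGGGGG
GGGGGGGG
GGGGGGGG
GGGGGGGG
YYGGGGGG
YYGGGGGG
After op 2 fill(8,6,K) [64 cells changed]:
KKBKKKKK
KKBKKKKK
KKBKKKKK
KBKKKKKK
KKKKKKKK
KKKKKKKK
KKKKKKKK
YYKKKKKK
YYKKKKKK
After op 3 paint(1,0,K):
KKBKKKKK
KKBKKKKK
KKBKKKKK
KBKKKKKK
KKKKKKKK
KKKKKKKK
KKKKKKKK
YYKKKKKK
YYKKKKKK
After op 4 paint(4,6,K):
KKBKKKKK
KKBKKKKK
KKBKKKKK
KBKKKKKK
KKKKKKKK
KKKKKKKK
KKKKKKKK
YYKKKKKK
YYKKKKKK
After op 5 paint(5,0,G):
KKBKKKKK
KKBKKKKK
KKBKKKKK
KBKKKKKK
KKKKKKKK
GKKKKKKK
KKKKKKKK
YYKKKKKK
YYKKKKKK
After op 6 paint(7,0,K):
KKBKKKKK
KKBKKKKK
KKBKKKKK
KBKKKKKK
KKKKKKKK
GKKKKKKK
KKKKKKKK
KYKKKKKK
YYKKKKKK
After op 7 fill(7,0,R) [64 cells changed]:
RRBRRRRR
RRBRRRRR
RRBRRRRR
RBRRRRRR
RRRRRRRR
GRRRRRRR
RRRRRRRR
RYRRRRRR
YYRRRRRR

Answer: 64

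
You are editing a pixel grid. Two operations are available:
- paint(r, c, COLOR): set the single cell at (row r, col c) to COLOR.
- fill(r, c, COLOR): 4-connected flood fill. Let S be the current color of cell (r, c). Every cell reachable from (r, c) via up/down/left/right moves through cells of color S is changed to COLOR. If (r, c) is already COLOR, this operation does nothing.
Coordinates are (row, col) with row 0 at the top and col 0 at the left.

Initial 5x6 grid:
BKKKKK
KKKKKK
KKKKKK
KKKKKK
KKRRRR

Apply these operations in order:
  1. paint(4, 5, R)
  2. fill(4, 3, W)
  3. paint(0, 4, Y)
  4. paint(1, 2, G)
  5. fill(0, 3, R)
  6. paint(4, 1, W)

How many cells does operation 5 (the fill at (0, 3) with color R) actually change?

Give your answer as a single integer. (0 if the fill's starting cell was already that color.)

Answer: 23

Derivation:
After op 1 paint(4,5,R):
BKKKKK
KKKKKK
KKKKKK
KKKKKK
KKRRRR
After op 2 fill(4,3,W) [4 cells changed]:
BKKKKK
KKKKKK
KKKKKK
KKKKKK
KKWWWW
After op 3 paint(0,4,Y):
BKKKYK
KKKKKK
KKKKKK
KKKKKK
KKWWWW
After op 4 paint(1,2,G):
BKKKYK
KKGKKK
KKKKKK
KKKKKK
KKWWWW
After op 5 fill(0,3,R) [23 cells changed]:
BRRRYR
RRGRRR
RRRRRR
RRRRRR
RRWWWW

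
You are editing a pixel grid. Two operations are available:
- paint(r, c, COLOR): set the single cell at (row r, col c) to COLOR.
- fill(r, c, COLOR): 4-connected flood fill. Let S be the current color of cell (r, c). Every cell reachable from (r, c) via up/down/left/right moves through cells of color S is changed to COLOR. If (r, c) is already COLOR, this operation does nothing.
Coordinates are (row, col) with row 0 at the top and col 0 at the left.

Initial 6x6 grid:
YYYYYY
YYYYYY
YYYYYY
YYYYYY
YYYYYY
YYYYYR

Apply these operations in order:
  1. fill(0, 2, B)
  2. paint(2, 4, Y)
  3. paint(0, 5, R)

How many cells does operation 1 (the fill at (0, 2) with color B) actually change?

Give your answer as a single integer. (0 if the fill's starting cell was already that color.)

After op 1 fill(0,2,B) [35 cells changed]:
BBBBBB
BBBBBB
BBBBBB
BBBBBB
BBBBBB
BBBBBR

Answer: 35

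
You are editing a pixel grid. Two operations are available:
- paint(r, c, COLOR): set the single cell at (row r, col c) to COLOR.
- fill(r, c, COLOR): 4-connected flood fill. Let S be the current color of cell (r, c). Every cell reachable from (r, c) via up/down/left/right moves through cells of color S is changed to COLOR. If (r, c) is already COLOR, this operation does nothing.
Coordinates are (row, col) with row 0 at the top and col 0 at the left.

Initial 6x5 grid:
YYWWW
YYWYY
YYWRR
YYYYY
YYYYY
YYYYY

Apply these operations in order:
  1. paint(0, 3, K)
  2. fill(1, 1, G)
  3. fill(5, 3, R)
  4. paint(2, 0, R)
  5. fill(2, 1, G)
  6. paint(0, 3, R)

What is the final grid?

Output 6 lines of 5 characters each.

Answer: GGWRW
GGWYY
GGWGG
GGGGG
GGGGG
GGGGG

Derivation:
After op 1 paint(0,3,K):
YYWKW
YYWYY
YYWRR
YYYYY
YYYYY
YYYYY
After op 2 fill(1,1,G) [21 cells changed]:
GGWKW
GGWYY
GGWRR
GGGGG
GGGGG
GGGGG
After op 3 fill(5,3,R) [21 cells changed]:
RRWKW
RRWYY
RRWRR
RRRRR
RRRRR
RRRRR
After op 4 paint(2,0,R):
RRWKW
RRWYY
RRWRR
RRRRR
RRRRR
RRRRR
After op 5 fill(2,1,G) [23 cells changed]:
GGWKW
GGWYY
GGWGG
GGGGG
GGGGG
GGGGG
After op 6 paint(0,3,R):
GGWRW
GGWYY
GGWGG
GGGGG
GGGGG
GGGGG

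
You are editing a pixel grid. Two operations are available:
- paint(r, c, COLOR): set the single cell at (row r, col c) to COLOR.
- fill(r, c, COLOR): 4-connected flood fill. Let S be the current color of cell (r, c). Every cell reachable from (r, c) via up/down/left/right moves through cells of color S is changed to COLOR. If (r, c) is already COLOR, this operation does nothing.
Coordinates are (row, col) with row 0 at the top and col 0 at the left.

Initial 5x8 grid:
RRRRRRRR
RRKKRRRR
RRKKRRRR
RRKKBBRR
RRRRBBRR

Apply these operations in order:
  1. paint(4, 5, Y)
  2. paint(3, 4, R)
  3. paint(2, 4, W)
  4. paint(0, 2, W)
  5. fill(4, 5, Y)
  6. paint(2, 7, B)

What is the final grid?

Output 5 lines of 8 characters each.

After op 1 paint(4,5,Y):
RRRRRRRR
RRKKRRRR
RRKKRRRR
RRKKBBRR
RRRRBYRR
After op 2 paint(3,4,R):
RRRRRRRR
RRKKRRRR
RRKKRRRR
RRKKRBRR
RRRRBYRR
After op 3 paint(2,4,W):
RRRRRRRR
RRKKRRRR
RRKKWRRR
RRKKRBRR
RRRRBYRR
After op 4 paint(0,2,W):
RRWRRRRR
RRKKRRRR
RRKKWRRR
RRKKRBRR
RRRRBYRR
After op 5 fill(4,5,Y) [0 cells changed]:
RRWRRRRR
RRKKRRRR
RRKKWRRR
RRKKRBRR
RRRRBYRR
After op 6 paint(2,7,B):
RRWRRRRR
RRKKRRRR
RRKKWRRB
RRKKRBRR
RRRRBYRR

Answer: RRWRRRRR
RRKKRRRR
RRKKWRRB
RRKKRBRR
RRRRBYRR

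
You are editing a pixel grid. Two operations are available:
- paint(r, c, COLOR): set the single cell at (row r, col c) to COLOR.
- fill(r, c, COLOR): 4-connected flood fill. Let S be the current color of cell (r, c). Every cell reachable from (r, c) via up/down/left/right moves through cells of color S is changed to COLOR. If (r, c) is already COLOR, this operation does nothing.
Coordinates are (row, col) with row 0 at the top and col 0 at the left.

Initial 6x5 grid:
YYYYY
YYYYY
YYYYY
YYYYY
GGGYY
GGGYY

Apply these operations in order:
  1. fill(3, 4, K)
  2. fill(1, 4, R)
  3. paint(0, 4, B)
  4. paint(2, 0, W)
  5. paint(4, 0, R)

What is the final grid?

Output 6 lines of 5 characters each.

After op 1 fill(3,4,K) [24 cells changed]:
KKKKK
KKKKK
KKKKK
KKKKK
GGGKK
GGGKK
After op 2 fill(1,4,R) [24 cells changed]:
RRRRR
RRRRR
RRRRR
RRRRR
GGGRR
GGGRR
After op 3 paint(0,4,B):
RRRRB
RRRRR
RRRRR
RRRRR
GGGRR
GGGRR
After op 4 paint(2,0,W):
RRRRB
RRRRR
WRRRR
RRRRR
GGGRR
GGGRR
After op 5 paint(4,0,R):
RRRRB
RRRRR
WRRRR
RRRRR
RGGRR
GGGRR

Answer: RRRRB
RRRRR
WRRRR
RRRRR
RGGRR
GGGRR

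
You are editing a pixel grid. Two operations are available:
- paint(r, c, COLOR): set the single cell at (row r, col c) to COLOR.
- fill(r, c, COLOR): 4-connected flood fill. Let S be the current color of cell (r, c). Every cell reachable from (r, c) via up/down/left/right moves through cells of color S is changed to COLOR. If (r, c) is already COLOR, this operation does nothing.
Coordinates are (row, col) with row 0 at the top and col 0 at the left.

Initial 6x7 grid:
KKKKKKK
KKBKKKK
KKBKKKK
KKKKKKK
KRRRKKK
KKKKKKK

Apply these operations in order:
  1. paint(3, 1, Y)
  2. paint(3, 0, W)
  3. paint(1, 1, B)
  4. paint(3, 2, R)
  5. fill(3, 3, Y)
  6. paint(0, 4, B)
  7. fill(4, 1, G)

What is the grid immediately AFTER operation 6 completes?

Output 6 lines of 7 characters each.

Answer: YYYYBYY
YBBYYYY
YYBYYYY
WYRYYYY
YRRRYYY
YYYYYYY

Derivation:
After op 1 paint(3,1,Y):
KKKKKKK
KKBKKKK
KKBKKKK
KYKKKKK
KRRRKKK
KKKKKKK
After op 2 paint(3,0,W):
KKKKKKK
KKBKKKK
KKBKKKK
WYKKKKK
KRRRKKK
KKKKKKK
After op 3 paint(1,1,B):
KKKKKKK
KBBKKKK
KKBKKKK
WYKKKKK
KRRRKKK
KKKKKKK
After op 4 paint(3,2,R):
KKKKKKK
KBBKKKK
KKBKKKK
WYRKKKK
KRRRKKK
KKKKKKK
After op 5 fill(3,3,Y) [33 cells changed]:
YYYYYYY
YBBYYYY
YYBYYYY
WYRYYYY
YRRRYYY
YYYYYYY
After op 6 paint(0,4,B):
YYYYBYY
YBBYYYY
YYBYYYY
WYRYYYY
YRRRYYY
YYYYYYY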